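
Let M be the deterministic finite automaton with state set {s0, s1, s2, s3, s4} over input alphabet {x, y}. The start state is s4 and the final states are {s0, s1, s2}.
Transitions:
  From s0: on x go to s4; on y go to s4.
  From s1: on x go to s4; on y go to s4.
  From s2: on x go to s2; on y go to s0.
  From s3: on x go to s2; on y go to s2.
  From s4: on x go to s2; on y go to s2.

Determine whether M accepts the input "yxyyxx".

s4 --y--> s2
s2 --x--> s2
s2 --y--> s0
s0 --y--> s4
s4 --x--> s2
s2 --x--> s2
End in state s2, which is an accepting state.

accepted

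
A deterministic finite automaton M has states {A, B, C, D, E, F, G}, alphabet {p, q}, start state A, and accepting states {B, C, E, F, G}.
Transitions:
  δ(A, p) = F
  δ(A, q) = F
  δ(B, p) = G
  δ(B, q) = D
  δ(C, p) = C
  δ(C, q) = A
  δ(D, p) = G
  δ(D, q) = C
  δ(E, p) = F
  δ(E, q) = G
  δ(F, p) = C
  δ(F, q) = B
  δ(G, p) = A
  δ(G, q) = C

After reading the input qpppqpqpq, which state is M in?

A --q--> F
F --p--> C
C --p--> C
C --p--> C
C --q--> A
A --p--> F
F --q--> B
B --p--> G
G --q--> C

C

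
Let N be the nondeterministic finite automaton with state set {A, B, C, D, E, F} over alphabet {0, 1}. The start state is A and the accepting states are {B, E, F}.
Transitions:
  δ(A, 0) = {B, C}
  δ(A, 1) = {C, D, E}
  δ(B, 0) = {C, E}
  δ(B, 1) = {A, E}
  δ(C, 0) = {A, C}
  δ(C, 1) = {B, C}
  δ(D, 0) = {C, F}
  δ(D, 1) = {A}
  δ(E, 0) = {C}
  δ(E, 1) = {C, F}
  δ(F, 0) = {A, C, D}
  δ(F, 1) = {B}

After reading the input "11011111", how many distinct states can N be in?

Start: {A}
read 1: {C, D, E}
read 1: {A, B, C, F}
read 0: {A, B, C, D, E}
read 1: {A, B, C, D, E, F}
read 1: {A, B, C, D, E, F}
read 1: {A, B, C, D, E, F}
read 1: {A, B, C, D, E, F}
read 1: {A, B, C, D, E, F}
Final reachable set {A, B, C, D, E, F} has 6 states.

6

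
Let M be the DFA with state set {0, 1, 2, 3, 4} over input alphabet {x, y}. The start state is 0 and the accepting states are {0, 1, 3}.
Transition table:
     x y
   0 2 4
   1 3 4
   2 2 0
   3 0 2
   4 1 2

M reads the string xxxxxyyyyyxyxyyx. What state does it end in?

2

0 --x--> 2
2 --x--> 2
2 --x--> 2
2 --x--> 2
2 --x--> 2
2 --y--> 0
0 --y--> 4
4 --y--> 2
2 --y--> 0
0 --y--> 4
4 --x--> 1
1 --y--> 4
4 --x--> 1
1 --y--> 4
4 --y--> 2
2 --x--> 2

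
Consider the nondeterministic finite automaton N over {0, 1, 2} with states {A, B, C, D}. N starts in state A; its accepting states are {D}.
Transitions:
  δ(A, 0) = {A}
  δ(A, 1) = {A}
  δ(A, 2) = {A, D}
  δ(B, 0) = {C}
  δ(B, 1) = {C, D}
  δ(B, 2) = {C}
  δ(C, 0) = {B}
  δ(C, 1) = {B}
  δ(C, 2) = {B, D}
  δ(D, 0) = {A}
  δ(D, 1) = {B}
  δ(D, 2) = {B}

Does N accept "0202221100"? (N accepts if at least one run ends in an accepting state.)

Start: {A}
read 0: {A}
read 2: {A, D}
read 0: {A}
read 2: {A, D}
read 2: {A, B, D}
read 2: {A, B, C, D}
read 1: {A, B, C, D}
read 1: {A, B, C, D}
read 0: {A, B, C}
read 0: {A, B, C}
Reachable ∩ accepting = {} — empty.

rejected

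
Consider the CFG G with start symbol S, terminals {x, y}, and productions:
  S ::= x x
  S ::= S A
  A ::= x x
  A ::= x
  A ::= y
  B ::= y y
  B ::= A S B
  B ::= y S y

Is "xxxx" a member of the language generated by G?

S ⇒ SA ⇒ xxA ⇒ xxxx

yes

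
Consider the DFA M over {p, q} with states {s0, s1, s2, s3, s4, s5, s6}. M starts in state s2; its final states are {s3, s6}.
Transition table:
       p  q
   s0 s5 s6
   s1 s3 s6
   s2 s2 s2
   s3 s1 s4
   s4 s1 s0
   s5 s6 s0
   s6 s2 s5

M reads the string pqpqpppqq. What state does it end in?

s2

s2 --p--> s2
s2 --q--> s2
s2 --p--> s2
s2 --q--> s2
s2 --p--> s2
s2 --p--> s2
s2 --p--> s2
s2 --q--> s2
s2 --q--> s2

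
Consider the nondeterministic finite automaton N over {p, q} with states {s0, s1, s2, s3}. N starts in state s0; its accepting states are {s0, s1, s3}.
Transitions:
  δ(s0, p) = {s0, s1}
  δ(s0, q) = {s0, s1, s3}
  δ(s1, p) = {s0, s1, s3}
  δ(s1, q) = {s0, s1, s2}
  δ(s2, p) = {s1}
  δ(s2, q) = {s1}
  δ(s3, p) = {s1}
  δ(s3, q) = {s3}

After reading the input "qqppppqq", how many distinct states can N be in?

4

Start: {s0}
read q: {s0, s1, s3}
read q: {s0, s1, s2, s3}
read p: {s0, s1, s3}
read p: {s0, s1, s3}
read p: {s0, s1, s3}
read p: {s0, s1, s3}
read q: {s0, s1, s2, s3}
read q: {s0, s1, s2, s3}
Final reachable set {s0, s1, s2, s3} has 4 states.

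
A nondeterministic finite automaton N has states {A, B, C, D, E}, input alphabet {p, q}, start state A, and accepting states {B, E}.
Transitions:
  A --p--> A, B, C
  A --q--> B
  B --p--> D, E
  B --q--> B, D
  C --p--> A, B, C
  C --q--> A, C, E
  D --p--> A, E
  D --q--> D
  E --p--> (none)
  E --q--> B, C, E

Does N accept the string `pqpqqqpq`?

accepted

Start: {A}
read p: {A, B, C}
read q: {A, B, C, D, E}
read p: {A, B, C, D, E}
read q: {A, B, C, D, E}
read q: {A, B, C, D, E}
read q: {A, B, C, D, E}
read p: {A, B, C, D, E}
read q: {A, B, C, D, E}
Reachable ∩ accepting = {B, E} — nonempty.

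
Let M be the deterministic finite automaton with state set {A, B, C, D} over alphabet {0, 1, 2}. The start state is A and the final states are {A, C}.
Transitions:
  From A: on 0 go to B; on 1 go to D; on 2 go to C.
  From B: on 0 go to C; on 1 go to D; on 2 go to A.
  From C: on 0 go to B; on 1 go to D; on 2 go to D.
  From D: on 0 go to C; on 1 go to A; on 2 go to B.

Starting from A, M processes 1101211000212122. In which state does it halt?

A --1--> D
D --1--> A
A --0--> B
B --1--> D
D --2--> B
B --1--> D
D --1--> A
A --0--> B
B --0--> C
C --0--> B
B --2--> A
A --1--> D
D --2--> B
B --1--> D
D --2--> B
B --2--> A

A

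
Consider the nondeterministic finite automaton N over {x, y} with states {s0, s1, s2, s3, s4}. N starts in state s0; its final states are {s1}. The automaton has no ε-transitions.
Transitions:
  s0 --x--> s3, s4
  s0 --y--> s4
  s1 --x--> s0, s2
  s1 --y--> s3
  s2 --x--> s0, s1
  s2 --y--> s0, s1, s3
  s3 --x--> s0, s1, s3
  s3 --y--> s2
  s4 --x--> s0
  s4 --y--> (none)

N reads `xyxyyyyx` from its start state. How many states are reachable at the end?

3

Start: {s0}
read x: {s3, s4}
read y: {s2}
read x: {s0, s1}
read y: {s3, s4}
read y: {s2}
read y: {s0, s1, s3}
read y: {s2, s3, s4}
read x: {s0, s1, s3}
Final reachable set {s0, s1, s3} has 3 states.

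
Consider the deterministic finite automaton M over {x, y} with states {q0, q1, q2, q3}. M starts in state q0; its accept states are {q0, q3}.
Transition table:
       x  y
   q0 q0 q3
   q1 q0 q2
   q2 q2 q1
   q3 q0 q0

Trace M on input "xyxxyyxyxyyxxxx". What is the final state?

q0 --x--> q0
q0 --y--> q3
q3 --x--> q0
q0 --x--> q0
q0 --y--> q3
q3 --y--> q0
q0 --x--> q0
q0 --y--> q3
q3 --x--> q0
q0 --y--> q3
q3 --y--> q0
q0 --x--> q0
q0 --x--> q0
q0 --x--> q0
q0 --x--> q0

q0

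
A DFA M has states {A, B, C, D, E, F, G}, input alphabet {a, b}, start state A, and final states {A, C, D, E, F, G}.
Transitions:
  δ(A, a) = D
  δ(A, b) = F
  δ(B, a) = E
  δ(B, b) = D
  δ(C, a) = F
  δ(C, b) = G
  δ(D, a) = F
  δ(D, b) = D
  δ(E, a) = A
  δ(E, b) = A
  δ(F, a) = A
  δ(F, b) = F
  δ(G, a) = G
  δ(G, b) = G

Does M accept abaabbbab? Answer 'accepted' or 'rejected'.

accepted

A --a--> D
D --b--> D
D --a--> F
F --a--> A
A --b--> F
F --b--> F
F --b--> F
F --a--> A
A --b--> F
End in state F, which is an accepting state.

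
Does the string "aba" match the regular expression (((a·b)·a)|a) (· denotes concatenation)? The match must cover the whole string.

yes

The left alternative ((a·b)·a) matches aba.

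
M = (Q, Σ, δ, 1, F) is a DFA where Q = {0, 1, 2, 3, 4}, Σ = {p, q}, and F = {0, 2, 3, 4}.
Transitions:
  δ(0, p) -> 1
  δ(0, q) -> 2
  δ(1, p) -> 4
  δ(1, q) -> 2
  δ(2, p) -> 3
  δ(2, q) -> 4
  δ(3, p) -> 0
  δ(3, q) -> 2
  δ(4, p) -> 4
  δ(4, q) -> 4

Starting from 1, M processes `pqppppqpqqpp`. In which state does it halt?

1 --p--> 4
4 --q--> 4
4 --p--> 4
4 --p--> 4
4 --p--> 4
4 --p--> 4
4 --q--> 4
4 --p--> 4
4 --q--> 4
4 --q--> 4
4 --p--> 4
4 --p--> 4

4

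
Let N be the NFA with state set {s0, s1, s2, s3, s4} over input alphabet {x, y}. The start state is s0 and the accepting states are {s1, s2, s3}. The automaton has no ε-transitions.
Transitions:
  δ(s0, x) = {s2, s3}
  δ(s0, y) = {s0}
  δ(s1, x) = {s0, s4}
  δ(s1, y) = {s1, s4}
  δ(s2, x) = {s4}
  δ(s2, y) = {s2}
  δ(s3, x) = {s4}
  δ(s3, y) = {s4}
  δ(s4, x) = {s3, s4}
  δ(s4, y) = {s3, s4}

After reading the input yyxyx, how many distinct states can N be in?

Start: {s0}
read y: {s0}
read y: {s0}
read x: {s2, s3}
read y: {s2, s4}
read x: {s3, s4}
Final reachable set {s3, s4} has 2 states.

2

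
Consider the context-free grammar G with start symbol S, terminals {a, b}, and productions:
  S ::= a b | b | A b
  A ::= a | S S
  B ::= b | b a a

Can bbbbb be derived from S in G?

S ⇒ Ab ⇒ SSb ⇒ AbSb ⇒ SSbSb ⇒ bSbSb ⇒ bbbSb ⇒ bbbbb

yes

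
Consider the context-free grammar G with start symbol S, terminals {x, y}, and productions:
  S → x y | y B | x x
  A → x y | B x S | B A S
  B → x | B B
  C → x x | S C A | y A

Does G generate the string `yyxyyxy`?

no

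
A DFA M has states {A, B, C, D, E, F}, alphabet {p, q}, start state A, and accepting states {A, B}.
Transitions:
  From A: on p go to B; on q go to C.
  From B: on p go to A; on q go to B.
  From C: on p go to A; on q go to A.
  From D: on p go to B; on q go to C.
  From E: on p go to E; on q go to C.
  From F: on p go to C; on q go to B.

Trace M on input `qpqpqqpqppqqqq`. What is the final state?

A --q--> C
C --p--> A
A --q--> C
C --p--> A
A --q--> C
C --q--> A
A --p--> B
B --q--> B
B --p--> A
A --p--> B
B --q--> B
B --q--> B
B --q--> B
B --q--> B

B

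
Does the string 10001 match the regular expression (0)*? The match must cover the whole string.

10001 cannot be split into zero or more pieces each matching 0.

no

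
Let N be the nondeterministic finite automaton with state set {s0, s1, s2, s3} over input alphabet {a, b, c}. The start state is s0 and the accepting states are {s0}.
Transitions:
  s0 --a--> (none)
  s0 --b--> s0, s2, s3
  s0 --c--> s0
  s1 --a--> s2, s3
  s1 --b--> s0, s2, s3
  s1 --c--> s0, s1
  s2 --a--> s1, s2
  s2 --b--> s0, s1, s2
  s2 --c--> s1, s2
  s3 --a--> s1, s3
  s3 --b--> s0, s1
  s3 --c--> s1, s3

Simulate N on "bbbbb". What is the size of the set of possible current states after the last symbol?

Start: {s0}
read b: {s0, s2, s3}
read b: {s0, s1, s2, s3}
read b: {s0, s1, s2, s3}
read b: {s0, s1, s2, s3}
read b: {s0, s1, s2, s3}
Final reachable set {s0, s1, s2, s3} has 4 states.

4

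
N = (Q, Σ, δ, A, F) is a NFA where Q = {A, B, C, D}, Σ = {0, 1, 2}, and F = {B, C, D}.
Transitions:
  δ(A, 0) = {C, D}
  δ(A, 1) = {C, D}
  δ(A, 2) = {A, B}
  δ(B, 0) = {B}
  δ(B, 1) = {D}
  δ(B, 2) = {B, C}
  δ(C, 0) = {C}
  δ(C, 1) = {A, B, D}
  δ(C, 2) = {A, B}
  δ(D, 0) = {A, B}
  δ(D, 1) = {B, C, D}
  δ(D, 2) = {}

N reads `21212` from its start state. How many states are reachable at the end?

2

Start: {A}
read 2: {A, B}
read 1: {C, D}
read 2: {A, B}
read 1: {C, D}
read 2: {A, B}
Final reachable set {A, B} has 2 states.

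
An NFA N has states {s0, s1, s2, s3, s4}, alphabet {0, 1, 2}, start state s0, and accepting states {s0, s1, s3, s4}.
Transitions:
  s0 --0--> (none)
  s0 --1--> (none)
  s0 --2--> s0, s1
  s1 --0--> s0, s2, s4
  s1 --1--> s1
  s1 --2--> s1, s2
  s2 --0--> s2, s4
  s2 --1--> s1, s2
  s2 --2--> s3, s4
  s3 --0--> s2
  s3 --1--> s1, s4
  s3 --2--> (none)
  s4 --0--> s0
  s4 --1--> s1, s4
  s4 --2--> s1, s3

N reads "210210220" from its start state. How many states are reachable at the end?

Start: {s0}
read 2: {s0, s1}
read 1: {s1}
read 0: {s0, s2, s4}
read 2: {s0, s1, s3, s4}
read 1: {s1, s4}
read 0: {s0, s2, s4}
read 2: {s0, s1, s3, s4}
read 2: {s0, s1, s2, s3}
read 0: {s0, s2, s4}
Final reachable set {s0, s2, s4} has 3 states.

3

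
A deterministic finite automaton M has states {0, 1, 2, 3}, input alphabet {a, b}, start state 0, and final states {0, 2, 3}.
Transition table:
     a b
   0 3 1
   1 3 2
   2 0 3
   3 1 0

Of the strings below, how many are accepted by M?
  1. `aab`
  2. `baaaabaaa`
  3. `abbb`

2

`aab`: accepted
`baaaabaaa`: rejected
`abbb`: accepted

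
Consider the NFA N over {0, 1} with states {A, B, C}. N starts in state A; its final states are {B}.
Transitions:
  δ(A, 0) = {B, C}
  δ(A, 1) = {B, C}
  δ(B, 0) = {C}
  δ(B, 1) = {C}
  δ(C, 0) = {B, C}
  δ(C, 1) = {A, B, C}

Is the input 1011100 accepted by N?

Start: {A}
read 1: {B, C}
read 0: {B, C}
read 1: {A, B, C}
read 1: {A, B, C}
read 1: {A, B, C}
read 0: {B, C}
read 0: {B, C}
Reachable ∩ accepting = {B} — nonempty.

accepted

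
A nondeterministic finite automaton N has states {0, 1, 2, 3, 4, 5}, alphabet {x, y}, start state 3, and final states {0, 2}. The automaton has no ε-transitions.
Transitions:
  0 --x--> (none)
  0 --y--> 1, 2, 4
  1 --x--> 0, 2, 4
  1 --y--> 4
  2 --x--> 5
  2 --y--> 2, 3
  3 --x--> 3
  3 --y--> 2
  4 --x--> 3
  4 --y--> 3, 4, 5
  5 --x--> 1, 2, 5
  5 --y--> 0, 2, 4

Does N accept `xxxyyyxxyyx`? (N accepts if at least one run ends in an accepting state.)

accepted

Start: {3}
read x: {3}
read x: {3}
read x: {3}
read y: {2}
read y: {2, 3}
read y: {2, 3}
read x: {3, 5}
read x: {1, 2, 3, 5}
read y: {0, 2, 3, 4}
read y: {1, 2, 3, 4, 5}
read x: {0, 1, 2, 3, 4, 5}
Reachable ∩ accepting = {0, 2} — nonempty.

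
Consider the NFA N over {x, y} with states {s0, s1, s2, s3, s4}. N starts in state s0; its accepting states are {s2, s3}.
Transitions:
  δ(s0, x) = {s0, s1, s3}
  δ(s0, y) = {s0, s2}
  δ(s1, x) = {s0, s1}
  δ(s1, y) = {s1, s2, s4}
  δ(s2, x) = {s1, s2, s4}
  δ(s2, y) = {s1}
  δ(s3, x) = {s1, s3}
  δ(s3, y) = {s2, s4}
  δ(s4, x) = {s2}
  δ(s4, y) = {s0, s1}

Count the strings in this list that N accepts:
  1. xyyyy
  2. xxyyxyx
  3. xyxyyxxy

xyyyy: accepted
xxyyxyx: accepted
xyxyyxxy: accepted

3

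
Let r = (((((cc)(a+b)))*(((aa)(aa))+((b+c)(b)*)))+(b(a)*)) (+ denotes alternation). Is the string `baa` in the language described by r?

yes

The right alternative (b(a)*) matches baa.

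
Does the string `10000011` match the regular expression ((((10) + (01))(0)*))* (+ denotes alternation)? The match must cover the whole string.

10000011 cannot be split into zero or more pieces each matching (((10)+(01))(0)*).

no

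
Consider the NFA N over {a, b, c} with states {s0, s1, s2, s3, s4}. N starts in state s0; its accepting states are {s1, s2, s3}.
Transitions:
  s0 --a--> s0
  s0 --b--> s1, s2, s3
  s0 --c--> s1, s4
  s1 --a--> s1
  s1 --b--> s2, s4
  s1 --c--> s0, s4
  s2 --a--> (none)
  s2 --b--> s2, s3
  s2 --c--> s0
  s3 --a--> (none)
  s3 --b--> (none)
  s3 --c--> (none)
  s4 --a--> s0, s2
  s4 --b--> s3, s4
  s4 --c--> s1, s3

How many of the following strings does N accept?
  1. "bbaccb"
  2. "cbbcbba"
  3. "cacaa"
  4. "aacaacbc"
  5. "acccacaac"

"bbaccb": accepted
"cbbcbba": accepted
"cacaa": accepted
"aacaacbc": accepted
"acccacaac": accepted

5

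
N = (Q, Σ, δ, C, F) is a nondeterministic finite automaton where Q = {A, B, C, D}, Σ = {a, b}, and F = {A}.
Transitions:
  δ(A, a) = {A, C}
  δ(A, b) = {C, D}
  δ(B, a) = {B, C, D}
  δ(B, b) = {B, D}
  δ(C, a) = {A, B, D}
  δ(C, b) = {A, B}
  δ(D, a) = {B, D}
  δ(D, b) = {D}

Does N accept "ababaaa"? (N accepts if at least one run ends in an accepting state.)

Start: {C}
read a: {A, B, D}
read b: {B, C, D}
read a: {A, B, C, D}
read b: {A, B, C, D}
read a: {A, B, C, D}
read a: {A, B, C, D}
read a: {A, B, C, D}
Reachable ∩ accepting = {A} — nonempty.

accepted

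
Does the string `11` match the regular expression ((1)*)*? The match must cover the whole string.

Split into 2 pieces 1 · 1; each matches (1)*.

yes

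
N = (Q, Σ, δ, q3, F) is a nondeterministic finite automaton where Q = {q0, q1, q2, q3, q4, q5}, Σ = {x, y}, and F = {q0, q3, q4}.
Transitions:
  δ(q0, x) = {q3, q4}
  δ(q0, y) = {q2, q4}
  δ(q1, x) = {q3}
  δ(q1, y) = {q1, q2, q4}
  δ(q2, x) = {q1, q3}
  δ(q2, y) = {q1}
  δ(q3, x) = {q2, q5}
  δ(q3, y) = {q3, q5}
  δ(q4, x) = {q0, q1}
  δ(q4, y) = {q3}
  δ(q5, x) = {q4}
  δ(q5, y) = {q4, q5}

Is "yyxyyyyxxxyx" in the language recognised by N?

accepted

Start: {q3}
read y: {q3, q5}
read y: {q3, q4, q5}
read x: {q0, q1, q2, q4, q5}
read y: {q1, q2, q3, q4, q5}
read y: {q1, q2, q3, q4, q5}
read y: {q1, q2, q3, q4, q5}
read y: {q1, q2, q3, q4, q5}
read x: {q0, q1, q2, q3, q4, q5}
read x: {q0, q1, q2, q3, q4, q5}
read x: {q0, q1, q2, q3, q4, q5}
read y: {q1, q2, q3, q4, q5}
read x: {q0, q1, q2, q3, q4, q5}
Reachable ∩ accepting = {q0, q3, q4} — nonempty.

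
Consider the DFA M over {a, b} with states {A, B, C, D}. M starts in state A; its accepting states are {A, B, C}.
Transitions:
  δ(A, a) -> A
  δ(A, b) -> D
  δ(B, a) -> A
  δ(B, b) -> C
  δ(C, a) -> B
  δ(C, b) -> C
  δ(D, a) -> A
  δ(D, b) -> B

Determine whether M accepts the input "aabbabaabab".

rejected

A --a--> A
A --a--> A
A --b--> D
D --b--> B
B --a--> A
A --b--> D
D --a--> A
A --a--> A
A --b--> D
D --a--> A
A --b--> D
End in state D, which is not an accepting state.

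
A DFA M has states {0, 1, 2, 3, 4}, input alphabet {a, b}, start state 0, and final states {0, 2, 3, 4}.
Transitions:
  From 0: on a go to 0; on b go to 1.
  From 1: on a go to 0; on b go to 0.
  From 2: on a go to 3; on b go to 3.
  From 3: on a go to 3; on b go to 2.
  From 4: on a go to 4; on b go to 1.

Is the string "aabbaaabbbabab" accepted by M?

rejected

0 --a--> 0
0 --a--> 0
0 --b--> 1
1 --b--> 0
0 --a--> 0
0 --a--> 0
0 --a--> 0
0 --b--> 1
1 --b--> 0
0 --b--> 1
1 --a--> 0
0 --b--> 1
1 --a--> 0
0 --b--> 1
End in state 1, which is not an accepting state.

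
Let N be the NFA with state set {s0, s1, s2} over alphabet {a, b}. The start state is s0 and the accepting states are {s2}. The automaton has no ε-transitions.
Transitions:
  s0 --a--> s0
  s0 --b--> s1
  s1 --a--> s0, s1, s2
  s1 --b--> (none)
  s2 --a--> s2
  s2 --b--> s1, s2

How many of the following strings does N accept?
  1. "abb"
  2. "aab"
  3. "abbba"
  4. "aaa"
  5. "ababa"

1

"abb": rejected
"aab": rejected
"abbba": rejected
"aaa": rejected
"ababa": accepted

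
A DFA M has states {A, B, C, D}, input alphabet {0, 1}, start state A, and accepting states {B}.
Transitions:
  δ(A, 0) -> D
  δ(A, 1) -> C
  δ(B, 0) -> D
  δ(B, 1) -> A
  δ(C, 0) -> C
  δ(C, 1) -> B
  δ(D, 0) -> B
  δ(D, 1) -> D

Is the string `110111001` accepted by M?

A --1--> C
C --1--> B
B --0--> D
D --1--> D
D --1--> D
D --1--> D
D --0--> B
B --0--> D
D --1--> D
End in state D, which is not an accepting state.

rejected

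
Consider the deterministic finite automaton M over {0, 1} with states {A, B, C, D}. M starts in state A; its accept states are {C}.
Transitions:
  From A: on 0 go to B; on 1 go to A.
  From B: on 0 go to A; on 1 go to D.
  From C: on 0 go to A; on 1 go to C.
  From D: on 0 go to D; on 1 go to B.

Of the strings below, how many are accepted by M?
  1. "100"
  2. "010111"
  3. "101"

"100": rejected
"010111": rejected
"101": rejected

0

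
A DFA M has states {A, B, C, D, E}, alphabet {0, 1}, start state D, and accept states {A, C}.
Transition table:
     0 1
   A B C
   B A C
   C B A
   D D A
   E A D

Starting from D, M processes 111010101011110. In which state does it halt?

D --1--> A
A --1--> C
C --1--> A
A --0--> B
B --1--> C
C --0--> B
B --1--> C
C --0--> B
B --1--> C
C --0--> B
B --1--> C
C --1--> A
A --1--> C
C --1--> A
A --0--> B

B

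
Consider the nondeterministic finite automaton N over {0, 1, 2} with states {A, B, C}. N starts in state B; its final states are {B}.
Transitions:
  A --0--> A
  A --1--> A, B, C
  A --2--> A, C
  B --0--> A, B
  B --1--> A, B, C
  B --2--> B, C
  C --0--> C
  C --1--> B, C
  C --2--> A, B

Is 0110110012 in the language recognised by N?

accepted

Start: {B}
read 0: {A, B}
read 1: {A, B, C}
read 1: {A, B, C}
read 0: {A, B, C}
read 1: {A, B, C}
read 1: {A, B, C}
read 0: {A, B, C}
read 0: {A, B, C}
read 1: {A, B, C}
read 2: {A, B, C}
Reachable ∩ accepting = {B} — nonempty.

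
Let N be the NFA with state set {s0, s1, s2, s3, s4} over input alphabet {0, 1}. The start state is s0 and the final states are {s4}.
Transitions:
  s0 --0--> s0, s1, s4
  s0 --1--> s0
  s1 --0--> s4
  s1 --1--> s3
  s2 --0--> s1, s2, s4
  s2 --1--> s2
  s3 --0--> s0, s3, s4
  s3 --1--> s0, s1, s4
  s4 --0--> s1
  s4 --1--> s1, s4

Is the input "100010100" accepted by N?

accepted

Start: {s0}
read 1: {s0}
read 0: {s0, s1, s4}
read 0: {s0, s1, s4}
read 0: {s0, s1, s4}
read 1: {s0, s1, s3, s4}
read 0: {s0, s1, s3, s4}
read 1: {s0, s1, s3, s4}
read 0: {s0, s1, s3, s4}
read 0: {s0, s1, s3, s4}
Reachable ∩ accepting = {s4} — nonempty.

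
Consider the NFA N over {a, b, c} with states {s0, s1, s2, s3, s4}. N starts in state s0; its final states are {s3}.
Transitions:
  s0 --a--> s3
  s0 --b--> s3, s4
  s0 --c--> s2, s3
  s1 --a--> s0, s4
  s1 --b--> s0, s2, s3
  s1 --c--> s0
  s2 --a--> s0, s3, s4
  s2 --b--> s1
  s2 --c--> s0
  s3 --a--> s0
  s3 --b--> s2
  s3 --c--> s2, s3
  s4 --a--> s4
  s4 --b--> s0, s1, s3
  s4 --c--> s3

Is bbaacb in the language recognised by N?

rejected

Start: {s0}
read b: {s3, s4}
read b: {s0, s1, s2, s3}
read a: {s0, s3, s4}
read a: {s0, s3, s4}
read c: {s2, s3}
read b: {s1, s2}
Reachable ∩ accepting = {} — empty.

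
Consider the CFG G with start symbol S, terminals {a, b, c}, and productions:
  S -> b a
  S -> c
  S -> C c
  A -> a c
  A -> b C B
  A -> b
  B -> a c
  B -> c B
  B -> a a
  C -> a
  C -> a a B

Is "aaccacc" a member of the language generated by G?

yes

S ⇒ Cc ⇒ aaBc ⇒ aacBc ⇒ aaccBc ⇒ aaccacc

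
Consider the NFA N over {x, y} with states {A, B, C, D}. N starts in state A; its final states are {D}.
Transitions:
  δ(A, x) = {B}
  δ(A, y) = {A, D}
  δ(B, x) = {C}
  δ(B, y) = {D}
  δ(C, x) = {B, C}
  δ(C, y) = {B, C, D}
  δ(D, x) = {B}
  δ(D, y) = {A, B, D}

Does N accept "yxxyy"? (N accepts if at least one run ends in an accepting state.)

Start: {A}
read y: {A, D}
read x: {B}
read x: {C}
read y: {B, C, D}
read y: {A, B, C, D}
Reachable ∩ accepting = {D} — nonempty.

accepted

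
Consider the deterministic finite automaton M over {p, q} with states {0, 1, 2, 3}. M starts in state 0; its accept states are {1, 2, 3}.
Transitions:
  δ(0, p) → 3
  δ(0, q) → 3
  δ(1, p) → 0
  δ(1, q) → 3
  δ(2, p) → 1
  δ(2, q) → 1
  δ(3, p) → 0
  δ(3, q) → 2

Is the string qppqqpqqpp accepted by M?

rejected

0 --q--> 3
3 --p--> 0
0 --p--> 3
3 --q--> 2
2 --q--> 1
1 --p--> 0
0 --q--> 3
3 --q--> 2
2 --p--> 1
1 --p--> 0
End in state 0, which is not an accepting state.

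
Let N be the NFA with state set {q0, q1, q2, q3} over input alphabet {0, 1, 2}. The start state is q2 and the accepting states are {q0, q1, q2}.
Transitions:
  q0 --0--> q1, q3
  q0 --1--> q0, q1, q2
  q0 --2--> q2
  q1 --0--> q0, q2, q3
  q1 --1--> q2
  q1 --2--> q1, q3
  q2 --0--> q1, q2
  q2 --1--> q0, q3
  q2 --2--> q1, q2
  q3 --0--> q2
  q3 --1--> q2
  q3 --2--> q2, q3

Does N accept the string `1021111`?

Start: {q2}
read 1: {q0, q3}
read 0: {q1, q2, q3}
read 2: {q1, q2, q3}
read 1: {q0, q2, q3}
read 1: {q0, q1, q2, q3}
read 1: {q0, q1, q2, q3}
read 1: {q0, q1, q2, q3}
Reachable ∩ accepting = {q0, q1, q2} — nonempty.

accepted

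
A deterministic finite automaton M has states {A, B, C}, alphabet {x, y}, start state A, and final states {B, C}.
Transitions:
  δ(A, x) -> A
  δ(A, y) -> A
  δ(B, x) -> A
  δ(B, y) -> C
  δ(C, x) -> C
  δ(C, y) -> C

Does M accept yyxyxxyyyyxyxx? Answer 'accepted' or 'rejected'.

rejected

A --y--> A
A --y--> A
A --x--> A
A --y--> A
A --x--> A
A --x--> A
A --y--> A
A --y--> A
A --y--> A
A --y--> A
A --x--> A
A --y--> A
A --x--> A
A --x--> A
End in state A, which is not an accepting state.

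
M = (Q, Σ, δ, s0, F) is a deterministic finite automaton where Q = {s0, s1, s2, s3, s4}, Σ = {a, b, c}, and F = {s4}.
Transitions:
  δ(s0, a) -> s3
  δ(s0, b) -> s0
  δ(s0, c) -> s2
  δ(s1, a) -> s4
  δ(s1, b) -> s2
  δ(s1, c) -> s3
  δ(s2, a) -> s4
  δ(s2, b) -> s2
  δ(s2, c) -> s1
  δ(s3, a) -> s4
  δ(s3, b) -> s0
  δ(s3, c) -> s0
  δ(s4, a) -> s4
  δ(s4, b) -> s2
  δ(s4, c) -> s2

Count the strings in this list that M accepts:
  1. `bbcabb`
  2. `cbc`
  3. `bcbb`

`bbcabb`: rejected
`cbc`: rejected
`bcbb`: rejected

0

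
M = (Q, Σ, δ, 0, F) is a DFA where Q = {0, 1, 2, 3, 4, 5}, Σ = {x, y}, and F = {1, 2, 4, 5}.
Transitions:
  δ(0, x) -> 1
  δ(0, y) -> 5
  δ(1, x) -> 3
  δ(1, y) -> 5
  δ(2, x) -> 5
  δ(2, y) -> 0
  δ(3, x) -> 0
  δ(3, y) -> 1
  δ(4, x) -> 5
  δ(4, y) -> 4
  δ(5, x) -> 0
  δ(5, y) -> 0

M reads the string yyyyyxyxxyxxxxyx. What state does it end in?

0 --y--> 5
5 --y--> 0
0 --y--> 5
5 --y--> 0
0 --y--> 5
5 --x--> 0
0 --y--> 5
5 --x--> 0
0 --x--> 1
1 --y--> 5
5 --x--> 0
0 --x--> 1
1 --x--> 3
3 --x--> 0
0 --y--> 5
5 --x--> 0

0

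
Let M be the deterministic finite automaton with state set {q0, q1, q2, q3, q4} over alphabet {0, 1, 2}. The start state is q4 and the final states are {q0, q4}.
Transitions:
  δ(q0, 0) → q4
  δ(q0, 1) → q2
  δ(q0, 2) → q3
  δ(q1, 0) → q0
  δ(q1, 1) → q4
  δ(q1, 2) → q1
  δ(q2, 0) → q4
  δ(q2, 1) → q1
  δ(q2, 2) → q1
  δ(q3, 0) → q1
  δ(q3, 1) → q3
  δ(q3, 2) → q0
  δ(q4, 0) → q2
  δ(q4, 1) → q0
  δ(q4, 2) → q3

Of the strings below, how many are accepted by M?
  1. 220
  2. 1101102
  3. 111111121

2

220: accepted
1101102: rejected
111111121: accepted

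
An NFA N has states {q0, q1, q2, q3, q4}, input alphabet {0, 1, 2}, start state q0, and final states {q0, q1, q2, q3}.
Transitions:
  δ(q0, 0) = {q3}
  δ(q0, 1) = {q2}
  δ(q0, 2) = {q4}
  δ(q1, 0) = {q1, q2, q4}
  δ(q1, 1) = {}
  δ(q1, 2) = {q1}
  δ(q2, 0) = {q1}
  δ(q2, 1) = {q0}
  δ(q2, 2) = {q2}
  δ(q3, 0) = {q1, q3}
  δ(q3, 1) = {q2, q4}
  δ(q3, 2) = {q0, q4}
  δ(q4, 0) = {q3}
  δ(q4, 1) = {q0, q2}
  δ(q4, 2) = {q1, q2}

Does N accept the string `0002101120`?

Start: {q0}
read 0: {q3}
read 0: {q1, q3}
read 0: {q1, q2, q3, q4}
read 2: {q0, q1, q2, q4}
read 1: {q0, q2}
read 0: {q1, q3}
read 1: {q2, q4}
read 1: {q0, q2}
read 2: {q2, q4}
read 0: {q1, q3}
Reachable ∩ accepting = {q1, q3} — nonempty.

accepted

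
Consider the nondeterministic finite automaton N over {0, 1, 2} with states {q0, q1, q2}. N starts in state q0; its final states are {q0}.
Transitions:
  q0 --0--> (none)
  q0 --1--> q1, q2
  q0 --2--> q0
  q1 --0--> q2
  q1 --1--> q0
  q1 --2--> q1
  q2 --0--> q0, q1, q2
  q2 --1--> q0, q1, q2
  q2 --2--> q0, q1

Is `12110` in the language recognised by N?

Start: {q0}
read 1: {q1, q2}
read 2: {q0, q1}
read 1: {q0, q1, q2}
read 1: {q0, q1, q2}
read 0: {q0, q1, q2}
Reachable ∩ accepting = {q0} — nonempty.

accepted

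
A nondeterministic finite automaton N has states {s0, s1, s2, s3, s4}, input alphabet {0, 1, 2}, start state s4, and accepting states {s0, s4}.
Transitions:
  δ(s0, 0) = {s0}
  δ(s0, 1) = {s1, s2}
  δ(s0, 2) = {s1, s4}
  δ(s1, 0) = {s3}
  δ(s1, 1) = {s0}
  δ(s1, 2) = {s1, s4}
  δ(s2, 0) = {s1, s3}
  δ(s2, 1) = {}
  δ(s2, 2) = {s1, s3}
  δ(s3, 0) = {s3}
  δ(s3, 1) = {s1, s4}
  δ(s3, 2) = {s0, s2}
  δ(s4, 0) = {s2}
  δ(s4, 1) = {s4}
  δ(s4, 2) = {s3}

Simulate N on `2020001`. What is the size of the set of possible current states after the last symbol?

3

Start: {s4}
read 2: {s3}
read 0: {s3}
read 2: {s0, s2}
read 0: {s0, s1, s3}
read 0: {s0, s3}
read 0: {s0, s3}
read 1: {s1, s2, s4}
Final reachable set {s1, s2, s4} has 3 states.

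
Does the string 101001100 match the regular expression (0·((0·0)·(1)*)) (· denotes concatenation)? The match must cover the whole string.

no

No split of 101001100 into u·v has 0 matching u and ((0·0)·(1)*) matching v.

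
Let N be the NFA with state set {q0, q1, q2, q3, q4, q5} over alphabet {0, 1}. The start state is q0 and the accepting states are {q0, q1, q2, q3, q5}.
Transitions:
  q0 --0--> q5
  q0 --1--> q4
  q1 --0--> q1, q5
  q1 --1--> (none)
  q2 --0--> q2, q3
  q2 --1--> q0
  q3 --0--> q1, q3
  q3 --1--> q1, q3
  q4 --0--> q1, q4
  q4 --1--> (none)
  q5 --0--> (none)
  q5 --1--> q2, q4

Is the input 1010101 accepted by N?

Start: {q0}
read 1: {q4}
read 0: {q1, q4}
read 1: {}
The reachable set is empty and stays empty for the remaining 4 symbols.
Reachable ∩ accepting = {} — empty.

rejected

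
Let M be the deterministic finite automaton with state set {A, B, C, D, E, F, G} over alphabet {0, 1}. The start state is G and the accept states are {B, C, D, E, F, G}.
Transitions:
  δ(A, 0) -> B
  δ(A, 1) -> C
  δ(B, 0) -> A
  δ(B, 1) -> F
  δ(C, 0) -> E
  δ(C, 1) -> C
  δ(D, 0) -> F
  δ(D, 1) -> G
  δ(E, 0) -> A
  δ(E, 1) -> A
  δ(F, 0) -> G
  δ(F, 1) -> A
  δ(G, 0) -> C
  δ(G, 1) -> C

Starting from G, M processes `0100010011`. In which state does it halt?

G --0--> C
C --1--> C
C --0--> E
E --0--> A
A --0--> B
B --1--> F
F --0--> G
G --0--> C
C --1--> C
C --1--> C

C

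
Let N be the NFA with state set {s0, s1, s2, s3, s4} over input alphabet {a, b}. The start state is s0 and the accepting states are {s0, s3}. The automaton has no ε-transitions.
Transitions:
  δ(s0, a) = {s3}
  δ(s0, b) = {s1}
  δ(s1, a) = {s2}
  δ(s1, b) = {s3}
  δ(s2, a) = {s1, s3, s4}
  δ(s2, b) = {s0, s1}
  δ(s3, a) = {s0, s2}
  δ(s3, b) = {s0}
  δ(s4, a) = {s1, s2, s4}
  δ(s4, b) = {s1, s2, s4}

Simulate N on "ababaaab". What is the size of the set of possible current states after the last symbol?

5

Start: {s0}
read a: {s3}
read b: {s0}
read a: {s3}
read b: {s0}
read a: {s3}
read a: {s0, s2}
read a: {s1, s3, s4}
read b: {s0, s1, s2, s3, s4}
Final reachable set {s0, s1, s2, s3, s4} has 5 states.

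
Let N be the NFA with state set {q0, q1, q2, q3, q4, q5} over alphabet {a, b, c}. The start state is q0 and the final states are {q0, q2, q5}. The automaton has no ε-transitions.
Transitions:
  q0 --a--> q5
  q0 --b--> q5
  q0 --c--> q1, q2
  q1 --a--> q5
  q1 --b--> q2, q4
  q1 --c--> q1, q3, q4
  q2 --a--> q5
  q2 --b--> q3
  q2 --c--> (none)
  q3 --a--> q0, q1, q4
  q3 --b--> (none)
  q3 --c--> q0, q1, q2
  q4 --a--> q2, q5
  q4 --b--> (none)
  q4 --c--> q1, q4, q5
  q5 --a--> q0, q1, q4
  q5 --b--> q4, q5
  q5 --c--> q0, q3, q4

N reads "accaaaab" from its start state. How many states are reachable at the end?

Start: {q0}
read a: {q5}
read c: {q0, q3, q4}
read c: {q0, q1, q2, q4, q5}
read a: {q0, q1, q2, q4, q5}
read a: {q0, q1, q2, q4, q5}
read a: {q0, q1, q2, q4, q5}
read a: {q0, q1, q2, q4, q5}
read b: {q2, q3, q4, q5}
Final reachable set {q2, q3, q4, q5} has 4 states.

4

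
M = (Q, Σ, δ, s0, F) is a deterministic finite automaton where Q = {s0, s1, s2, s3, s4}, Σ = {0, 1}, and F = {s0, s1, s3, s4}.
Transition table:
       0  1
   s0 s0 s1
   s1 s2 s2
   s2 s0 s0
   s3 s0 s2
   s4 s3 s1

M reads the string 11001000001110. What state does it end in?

s0

s0 --1--> s1
s1 --1--> s2
s2 --0--> s0
s0 --0--> s0
s0 --1--> s1
s1 --0--> s2
s2 --0--> s0
s0 --0--> s0
s0 --0--> s0
s0 --0--> s0
s0 --1--> s1
s1 --1--> s2
s2 --1--> s0
s0 --0--> s0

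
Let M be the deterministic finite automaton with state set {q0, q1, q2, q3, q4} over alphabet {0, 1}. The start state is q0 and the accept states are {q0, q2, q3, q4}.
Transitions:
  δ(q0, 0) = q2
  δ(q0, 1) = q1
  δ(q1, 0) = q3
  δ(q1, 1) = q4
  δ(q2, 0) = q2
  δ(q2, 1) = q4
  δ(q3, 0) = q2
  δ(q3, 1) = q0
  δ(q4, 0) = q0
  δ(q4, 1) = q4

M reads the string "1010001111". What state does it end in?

q4

q0 --1--> q1
q1 --0--> q3
q3 --1--> q0
q0 --0--> q2
q2 --0--> q2
q2 --0--> q2
q2 --1--> q4
q4 --1--> q4
q4 --1--> q4
q4 --1--> q4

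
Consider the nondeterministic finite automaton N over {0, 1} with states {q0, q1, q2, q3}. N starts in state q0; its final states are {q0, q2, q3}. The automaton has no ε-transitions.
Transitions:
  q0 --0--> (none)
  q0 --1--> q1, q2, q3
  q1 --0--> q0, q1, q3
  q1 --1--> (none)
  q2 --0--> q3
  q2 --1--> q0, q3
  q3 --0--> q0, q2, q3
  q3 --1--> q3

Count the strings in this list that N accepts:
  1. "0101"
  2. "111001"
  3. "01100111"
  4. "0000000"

1

"0101": rejected
"111001": accepted
"01100111": rejected
"0000000": rejected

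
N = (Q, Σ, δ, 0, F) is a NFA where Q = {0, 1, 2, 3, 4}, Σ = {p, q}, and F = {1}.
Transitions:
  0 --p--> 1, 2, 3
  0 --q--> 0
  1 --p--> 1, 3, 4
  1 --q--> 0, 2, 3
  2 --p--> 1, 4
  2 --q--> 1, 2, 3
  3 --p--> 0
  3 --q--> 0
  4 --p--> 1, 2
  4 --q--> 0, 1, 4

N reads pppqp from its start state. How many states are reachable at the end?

Start: {0}
read p: {1, 2, 3}
read p: {0, 1, 3, 4}
read p: {0, 1, 2, 3, 4}
read q: {0, 1, 2, 3, 4}
read p: {0, 1, 2, 3, 4}
Final reachable set {0, 1, 2, 3, 4} has 5 states.

5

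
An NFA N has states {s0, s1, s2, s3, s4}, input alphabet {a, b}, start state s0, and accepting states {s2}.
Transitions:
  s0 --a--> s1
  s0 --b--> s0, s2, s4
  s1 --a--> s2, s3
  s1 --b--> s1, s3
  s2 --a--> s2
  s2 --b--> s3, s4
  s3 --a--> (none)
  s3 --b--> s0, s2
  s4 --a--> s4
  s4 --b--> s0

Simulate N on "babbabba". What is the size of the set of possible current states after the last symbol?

Start: {s0}
read b: {s0, s2, s4}
read a: {s1, s2, s4}
read b: {s0, s1, s3, s4}
read b: {s0, s1, s2, s3, s4}
read a: {s1, s2, s3, s4}
read b: {s0, s1, s2, s3, s4}
read b: {s0, s1, s2, s3, s4}
read a: {s1, s2, s3, s4}
Final reachable set {s1, s2, s3, s4} has 4 states.

4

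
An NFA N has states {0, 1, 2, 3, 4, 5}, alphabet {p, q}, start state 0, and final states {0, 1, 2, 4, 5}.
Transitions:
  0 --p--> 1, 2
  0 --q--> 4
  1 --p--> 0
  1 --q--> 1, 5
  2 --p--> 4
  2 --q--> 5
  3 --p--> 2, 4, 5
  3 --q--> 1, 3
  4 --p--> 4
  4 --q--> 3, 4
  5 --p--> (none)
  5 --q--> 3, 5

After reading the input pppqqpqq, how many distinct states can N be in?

4

Start: {0}
read p: {1, 2}
read p: {0, 4}
read p: {1, 2, 4}
read q: {1, 3, 4, 5}
read q: {1, 3, 4, 5}
read p: {0, 2, 4, 5}
read q: {3, 4, 5}
read q: {1, 3, 4, 5}
Final reachable set {1, 3, 4, 5} has 4 states.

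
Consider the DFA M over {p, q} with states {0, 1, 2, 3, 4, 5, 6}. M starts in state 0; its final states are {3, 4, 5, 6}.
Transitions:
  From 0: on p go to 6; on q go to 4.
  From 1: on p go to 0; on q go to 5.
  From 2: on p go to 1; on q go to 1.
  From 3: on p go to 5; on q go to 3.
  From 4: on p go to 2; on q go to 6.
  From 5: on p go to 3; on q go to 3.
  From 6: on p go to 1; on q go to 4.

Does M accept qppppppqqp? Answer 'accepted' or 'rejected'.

0 --q--> 4
4 --p--> 2
2 --p--> 1
1 --p--> 0
0 --p--> 6
6 --p--> 1
1 --p--> 0
0 --q--> 4
4 --q--> 6
6 --p--> 1
End in state 1, which is not an accepting state.

rejected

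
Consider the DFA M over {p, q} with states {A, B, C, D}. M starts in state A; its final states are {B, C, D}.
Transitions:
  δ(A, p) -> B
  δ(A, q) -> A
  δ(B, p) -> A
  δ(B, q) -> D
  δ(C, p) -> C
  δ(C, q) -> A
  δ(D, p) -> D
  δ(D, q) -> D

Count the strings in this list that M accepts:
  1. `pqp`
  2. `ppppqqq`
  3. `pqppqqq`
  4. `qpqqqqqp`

3

`pqp`: accepted
`ppppqqq`: rejected
`pqppqqq`: accepted
`qpqqqqqp`: accepted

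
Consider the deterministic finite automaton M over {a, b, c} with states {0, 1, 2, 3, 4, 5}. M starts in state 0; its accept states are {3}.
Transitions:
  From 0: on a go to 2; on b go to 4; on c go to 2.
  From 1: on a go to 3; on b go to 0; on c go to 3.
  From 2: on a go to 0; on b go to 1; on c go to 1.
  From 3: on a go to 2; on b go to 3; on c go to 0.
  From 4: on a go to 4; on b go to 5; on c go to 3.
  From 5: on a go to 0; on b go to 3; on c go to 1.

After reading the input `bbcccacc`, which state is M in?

0 --b--> 4
4 --b--> 5
5 --c--> 1
1 --c--> 3
3 --c--> 0
0 --a--> 2
2 --c--> 1
1 --c--> 3

3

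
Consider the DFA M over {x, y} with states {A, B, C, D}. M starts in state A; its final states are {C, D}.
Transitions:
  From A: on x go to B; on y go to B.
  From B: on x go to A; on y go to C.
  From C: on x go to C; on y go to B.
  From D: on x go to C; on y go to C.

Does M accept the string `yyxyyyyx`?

accepted

A --y--> B
B --y--> C
C --x--> C
C --y--> B
B --y--> C
C --y--> B
B --y--> C
C --x--> C
End in state C, which is an accepting state.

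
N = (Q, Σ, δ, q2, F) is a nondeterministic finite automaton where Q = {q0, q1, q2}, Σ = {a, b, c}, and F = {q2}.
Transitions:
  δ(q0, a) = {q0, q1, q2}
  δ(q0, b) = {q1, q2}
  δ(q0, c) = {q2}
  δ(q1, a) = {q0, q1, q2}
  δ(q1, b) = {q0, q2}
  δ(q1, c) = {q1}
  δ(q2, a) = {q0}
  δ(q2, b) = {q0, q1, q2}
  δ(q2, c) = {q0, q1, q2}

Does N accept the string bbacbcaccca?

Start: {q2}
read b: {q0, q1, q2}
read b: {q0, q1, q2}
read a: {q0, q1, q2}
read c: {q0, q1, q2}
read b: {q0, q1, q2}
read c: {q0, q1, q2}
read a: {q0, q1, q2}
read c: {q0, q1, q2}
read c: {q0, q1, q2}
read c: {q0, q1, q2}
read a: {q0, q1, q2}
Reachable ∩ accepting = {q2} — nonempty.

accepted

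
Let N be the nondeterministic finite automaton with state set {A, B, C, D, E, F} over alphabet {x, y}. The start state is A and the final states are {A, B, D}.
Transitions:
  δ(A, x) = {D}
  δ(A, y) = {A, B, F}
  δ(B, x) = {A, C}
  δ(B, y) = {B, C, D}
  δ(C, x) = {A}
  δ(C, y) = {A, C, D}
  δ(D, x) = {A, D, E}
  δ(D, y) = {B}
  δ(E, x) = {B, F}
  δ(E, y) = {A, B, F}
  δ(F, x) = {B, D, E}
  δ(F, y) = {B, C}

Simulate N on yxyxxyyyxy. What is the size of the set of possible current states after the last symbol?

5

Start: {A}
read y: {A, B, F}
read x: {A, B, C, D, E}
read y: {A, B, C, D, F}
read x: {A, B, C, D, E}
read x: {A, B, C, D, E, F}
read y: {A, B, C, D, F}
read y: {A, B, C, D, F}
read y: {A, B, C, D, F}
read x: {A, B, C, D, E}
read y: {A, B, C, D, F}
Final reachable set {A, B, C, D, F} has 5 states.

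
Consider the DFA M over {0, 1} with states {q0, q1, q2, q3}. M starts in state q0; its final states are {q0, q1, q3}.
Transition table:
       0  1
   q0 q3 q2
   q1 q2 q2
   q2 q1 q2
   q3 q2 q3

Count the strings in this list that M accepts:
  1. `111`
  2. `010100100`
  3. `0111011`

`111`: rejected
`010100100`: rejected
`0111011`: rejected

0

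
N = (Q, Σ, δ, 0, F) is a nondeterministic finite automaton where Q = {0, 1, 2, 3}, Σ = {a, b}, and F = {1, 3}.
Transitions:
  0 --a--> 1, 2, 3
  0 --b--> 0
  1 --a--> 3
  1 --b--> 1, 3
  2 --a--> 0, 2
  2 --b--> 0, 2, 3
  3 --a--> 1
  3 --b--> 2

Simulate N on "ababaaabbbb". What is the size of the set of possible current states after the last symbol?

4

Start: {0}
read a: {1, 2, 3}
read b: {0, 1, 2, 3}
read a: {0, 1, 2, 3}
read b: {0, 1, 2, 3}
read a: {0, 1, 2, 3}
read a: {0, 1, 2, 3}
read a: {0, 1, 2, 3}
read b: {0, 1, 2, 3}
read b: {0, 1, 2, 3}
read b: {0, 1, 2, 3}
read b: {0, 1, 2, 3}
Final reachable set {0, 1, 2, 3} has 4 states.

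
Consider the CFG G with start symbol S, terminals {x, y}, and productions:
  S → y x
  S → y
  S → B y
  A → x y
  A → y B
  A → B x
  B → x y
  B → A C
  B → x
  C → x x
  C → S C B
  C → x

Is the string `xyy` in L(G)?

S ⇒ By ⇒ xyy

yes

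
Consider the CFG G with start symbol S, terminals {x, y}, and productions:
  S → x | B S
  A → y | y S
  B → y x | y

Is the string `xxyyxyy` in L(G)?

no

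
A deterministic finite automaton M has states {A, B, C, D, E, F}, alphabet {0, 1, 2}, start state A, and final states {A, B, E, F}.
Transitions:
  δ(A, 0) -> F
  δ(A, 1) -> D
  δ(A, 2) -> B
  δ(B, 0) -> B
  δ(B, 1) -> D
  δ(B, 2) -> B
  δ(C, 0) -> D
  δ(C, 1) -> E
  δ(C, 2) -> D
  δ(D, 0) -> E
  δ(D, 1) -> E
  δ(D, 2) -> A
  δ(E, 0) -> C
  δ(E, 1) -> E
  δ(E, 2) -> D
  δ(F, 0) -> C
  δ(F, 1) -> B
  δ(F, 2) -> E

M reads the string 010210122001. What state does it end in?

A --0--> F
F --1--> B
B --0--> B
B --2--> B
B --1--> D
D --0--> E
E --1--> E
E --2--> D
D --2--> A
A --0--> F
F --0--> C
C --1--> E

E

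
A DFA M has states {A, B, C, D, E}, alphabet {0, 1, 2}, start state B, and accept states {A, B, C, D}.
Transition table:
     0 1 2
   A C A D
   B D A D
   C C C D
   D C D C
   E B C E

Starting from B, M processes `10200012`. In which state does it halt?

B --1--> A
A --0--> C
C --2--> D
D --0--> C
C --0--> C
C --0--> C
C --1--> C
C --2--> D

D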